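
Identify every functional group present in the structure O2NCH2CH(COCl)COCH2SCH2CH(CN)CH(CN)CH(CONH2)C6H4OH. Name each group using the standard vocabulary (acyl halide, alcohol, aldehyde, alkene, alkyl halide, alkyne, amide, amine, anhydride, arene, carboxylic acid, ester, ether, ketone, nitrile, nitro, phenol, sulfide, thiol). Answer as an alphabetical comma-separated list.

Taking each segment in turn:
  O2NCH2: –NO2 on carbon → nitro group.
  CH(COCl): pendant –C(=O)X: carbonyl C bonded to C and halogen → acyl halide.
  CO: –C(=O)– with carbon on both sides → ketone.
  CH2SCH2: C–S–C linkage → sulfide (thioether).
  CH(CN): pendant –C≡N: nitrile.
  CH(CN): pendant –C≡N: nitrile.
  CH(CONH2): pendant –CONH2: carbonyl C bonded to C and N → amide.
  C6H4OH: –OH attached directly to an aromatic ring → phenol (not alcohol); the ring itself is an arene.

acyl halide, amide, arene, ketone, nitrile, nitro, phenol, sulfide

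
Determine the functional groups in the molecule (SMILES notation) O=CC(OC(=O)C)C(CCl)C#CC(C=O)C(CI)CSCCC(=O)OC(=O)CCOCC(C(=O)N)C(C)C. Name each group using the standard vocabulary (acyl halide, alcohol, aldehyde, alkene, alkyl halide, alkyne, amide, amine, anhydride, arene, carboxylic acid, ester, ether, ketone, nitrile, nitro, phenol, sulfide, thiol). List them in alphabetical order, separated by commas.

aldehyde, alkyl halide, alkyne, amide, anhydride, ester, ether, sulfide

Working along the chain:
  OHC: terminal –CHO: carbonyl C bonded to H and C → aldehyde.
  CH(OCOCH3): pendant –OC(=O)CH3: an acyloxy group → ester.
  CH(CH2Cl): pendant –CH2X: halogen on sp³ carbon → alkyl halide.
  C≡C: C≡C triple bond → alkyne.
  CH(CHO): pendant –CHO: carbonyl C bonded to C and H → aldehyde.
  CH(CH2I): pendant –CH2X: halogen on sp³ carbon → alkyl halide.
  CH2SCH2: C–S–C linkage → sulfide (thioether).
  CH2CO-O-COCH2: two acyl groups sharing one oxygen, –C(=O)–O–C(=O)– → anhydride.
  CH2OCH2: C–O–C with sp³ carbons on both sides and no adjacent C=O → ether.
  CH(CONH2): pendant –CONH2: carbonyl C bonded to C and N → amide.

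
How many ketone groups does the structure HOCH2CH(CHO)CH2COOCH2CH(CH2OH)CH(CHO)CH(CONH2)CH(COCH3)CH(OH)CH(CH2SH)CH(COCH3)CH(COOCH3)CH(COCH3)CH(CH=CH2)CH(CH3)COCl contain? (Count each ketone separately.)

Working along the chain:
  HOCH2: HO– on an sp³ carbon → alcohol.
  CH(CHO): pendant –CHO: carbonyl C bonded to C and H → aldehyde.
  CH2COOCH2: –C(=O)–O–C with C on the carbonyl side → ester.
  CH(CH2OH): pendant –CH2OH on an sp³ backbone C → alcohol.
  CH(CHO): pendant –CHO: carbonyl C bonded to C and H → aldehyde.
  CH(CONH2): pendant –CONH2: carbonyl C bonded to C and N → amide.
  CH(COCH3): pendant –COCH3: carbonyl C bonded to two carbons → ketone.
  CH(OH): –OH on an sp³ carbon → alcohol (secondary).
  CH(CH2SH): pendant –CH2SH → thiol.
  CH(COCH3): pendant –COCH3: carbonyl C bonded to two carbons → ketone.
  CH(COOCH3): pendant –COOCH3: carbonyl C bonded to C and –OCH3 → ester.
  CH(COCH3): pendant –COCH3: carbonyl C bonded to two carbons → ketone.
  CH(CH=CH2): pendant –CH=CH2: C=C double bond → alkene.
  COCl: –C(=O)Cl: carbonyl C bonded to C and to a halogen → acyl halide (not alkyl halide).
Ketone appears at: CH(COCH3), CH(COCH3), CH(COCH3) → 3.

3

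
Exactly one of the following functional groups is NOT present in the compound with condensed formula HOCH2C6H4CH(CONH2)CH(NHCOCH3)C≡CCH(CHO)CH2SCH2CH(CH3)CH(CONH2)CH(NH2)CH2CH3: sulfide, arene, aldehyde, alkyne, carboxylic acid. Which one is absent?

alkyne: present (C≡C — C≡C triple bond → alkyne).
aldehyde: present (CH(CHO) — pendant –CHO: carbonyl C bonded to C and H → aldehyde).
sulfide: present (CH2SCH2 — C–S–C linkage → sulfide (thioether)).
arene: present (C6H4 — para-disubstituted benzene ring → arene).
carboxylic acid: absent. In each of CH(CONH2) and CH(NHCOCH3), the carbonyl is bonded to nitrogen, not to –OH; that is an amide.

carboxylic acid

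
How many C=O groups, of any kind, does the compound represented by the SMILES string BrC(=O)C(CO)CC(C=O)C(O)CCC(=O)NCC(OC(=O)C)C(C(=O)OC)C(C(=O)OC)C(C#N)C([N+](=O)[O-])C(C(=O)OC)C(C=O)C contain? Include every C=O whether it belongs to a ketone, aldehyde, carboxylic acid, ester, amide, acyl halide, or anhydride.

BrCO: acyl halide, 1 C=O (running total 1).
CH(CHO): aldehyde, 1 C=O (running total 2).
CH2CONHCH2: amide, 1 C=O (running total 3).
CH(OCOCH3): ester, 1 C=O (running total 4).
CH(COOCH3): ester, 1 C=O (running total 5).
CH(COOCH3): ester, 1 C=O (running total 6).
CH(COOCH3): ester, 1 C=O (running total 7).
CH(CHO): aldehyde, 1 C=O (running total 8).

8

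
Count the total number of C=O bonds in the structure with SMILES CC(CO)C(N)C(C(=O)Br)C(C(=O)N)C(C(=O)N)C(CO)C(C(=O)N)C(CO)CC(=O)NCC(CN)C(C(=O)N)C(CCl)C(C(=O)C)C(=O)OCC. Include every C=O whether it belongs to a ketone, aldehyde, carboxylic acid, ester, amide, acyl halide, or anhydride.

8

CH(COBr): acyl halide, 1 C=O (running total 1).
CH(CONH2): amide, 1 C=O (running total 2).
CH(CONH2): amide, 1 C=O (running total 3).
CH(CONH2): amide, 1 C=O (running total 4).
CH2CONHCH2: amide, 1 C=O (running total 5).
CH(CONH2): amide, 1 C=O (running total 6).
CH(COCH3): ketone, 1 C=O (running total 7).
COOCH2CH3: ester, 1 C=O (running total 8).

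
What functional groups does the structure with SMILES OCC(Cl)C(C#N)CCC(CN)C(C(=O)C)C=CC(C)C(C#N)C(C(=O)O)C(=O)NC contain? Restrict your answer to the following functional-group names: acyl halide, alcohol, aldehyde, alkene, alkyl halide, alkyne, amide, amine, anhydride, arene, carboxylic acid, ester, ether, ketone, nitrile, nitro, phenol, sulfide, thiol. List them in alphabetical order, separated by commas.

alcohol, alkene, alkyl halide, amide, amine, carboxylic acid, ketone, nitrile

Taking each segment in turn:
  HOCH2: HO– on an sp³ carbon → alcohol.
  CH(Cl): halogen on an sp³ carbon → alkyl halide.
  CH(CN): pendant –C≡N: nitrile.
  CH(CH2NH2): pendant –CH2NH2: N on sp³ C, no adjacent C=O → amine.
  CH(COCH3): pendant –COCH3: carbonyl C bonded to two carbons → ketone.
  CH=CH: C=C double bond → alkene.
  CH(CN): pendant –C≡N: nitrile.
  CH(COOH): pendant –COOH: carbonyl C bonded to C and –OH → carboxylic acid.
  CONHCH3: –C(=O)NHCH3: carbonyl C bonded to C and to N → amide (the N is not an amine).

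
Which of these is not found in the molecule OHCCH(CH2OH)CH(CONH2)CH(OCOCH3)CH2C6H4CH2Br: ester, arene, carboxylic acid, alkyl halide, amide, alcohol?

carboxylic acid

alkyl halide: present (CH2Br — halogen on an sp³ carbon → alkyl halide).
amide: present (CH(CONH2) — pendant –CONH2: carbonyl C bonded to C and N → amide).
arene: present (C6H4 — para-disubstituted benzene ring → arene).
alcohol: present (CH(CH2OH) — pendant –CH2OH on an sp³ backbone C → alcohol).
ester: present (CH(OCOCH3) — pendant –OC(=O)CH3: an acyloxy group → ester).
carboxylic acid: absent. In CH(OCOCH3), the acyl oxygen is bonded to carbon (–O–C), not to H, so this is an ester. In CH(CONH2), the carbonyl is bonded to nitrogen, not to –OH; that is an amide.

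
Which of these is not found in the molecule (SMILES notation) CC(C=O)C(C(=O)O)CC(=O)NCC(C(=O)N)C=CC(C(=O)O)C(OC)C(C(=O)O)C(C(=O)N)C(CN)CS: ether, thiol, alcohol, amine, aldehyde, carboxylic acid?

alcohol

aldehyde: present (CH(CHO) — pendant –CHO: carbonyl C bonded to C and H → aldehyde).
carboxylic acid: present (CH(COOH) — pendant –COOH: carbonyl C bonded to C and –OH → carboxylic acid).
amine: present (CH(CH2NH2) — pendant –CH2NH2: N on sp³ C, no adjacent C=O → amine).
thiol: present (CH2SH — –SH on an sp³ carbon → thiol).
ether: present (CH(OCH3) — pendant –OCH3: C–O–C with sp³ C, no adjacent C=O → ether).
alcohol: absent. In CH(COOH), the –OH sits on a carbonyl carbon, making it part of a carboxylic acid, not an alcohol.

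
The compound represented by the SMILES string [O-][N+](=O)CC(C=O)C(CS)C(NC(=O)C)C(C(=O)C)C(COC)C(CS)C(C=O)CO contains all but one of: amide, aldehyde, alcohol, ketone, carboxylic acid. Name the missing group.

amide: present (CH(NHCOCH3) — pendant –NHC(=O)CH3: N bonded to a carbonyl → amide (not amine)).
ketone: present (CH(COCH3) — pendant –COCH3: carbonyl C bonded to two carbons → ketone).
alcohol: present (CH2OH — –OH on an sp³ carbon → alcohol).
aldehyde: present (CH(CHO) — pendant –CHO: carbonyl C bonded to C and H → aldehyde).
carboxylic acid: absent. In CH(NHCOCH3), the carbonyl is bonded to nitrogen, not to –OH; that is an amide.

carboxylic acid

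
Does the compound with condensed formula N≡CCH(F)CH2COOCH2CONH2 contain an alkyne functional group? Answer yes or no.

Working along the chain:
  N≡C: N≡C–: carbon triple-bonded to nitrogen → nitrile.
  CH(F): halogen on an sp³ carbon → alkyl halide.
  CH2COOCH2: –C(=O)–O–C with C on the carbonyl side → ester.
  CONH2: –C(=O)NH2: carbonyl C bonded to C and to N → amide (the N is not a separate amine).
In N≡C, the triple bond is C≡N, not C≡C, so it is a nitrile.
The groups actually present are: alkyl halide, amide, ester, nitrile.

no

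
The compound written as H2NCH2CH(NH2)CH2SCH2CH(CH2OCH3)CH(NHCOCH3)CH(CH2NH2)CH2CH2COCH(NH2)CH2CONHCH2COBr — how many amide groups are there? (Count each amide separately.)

–NH2 on an sp³ carbon with no adjacent C=O → amine.
–NH2 on an sp³ carbon with no adjacent C=O → amine.
C–S–C linkage → sulfide (thioether).
pendant –CH2OCH3: C–O–C linkage → ether.
pendant –NHC(=O)CH3: N bonded to a carbonyl → amide (not amine).
pendant –CH2NH2: N on sp³ C, no adjacent C=O → amine.
–C(=O)– with carbon on both sides → ketone.
–NH2 on an sp³ carbon with no adjacent C=O → amine.
–C(=O)–N– linkage → amide (the N is not an amine).
–C(=O)Br: carbonyl C bonded to C and to a halogen → acyl halide (not alkyl halide).
Amide appears at: CH(NHCOCH3), CH2CONHCH2 → 2.

2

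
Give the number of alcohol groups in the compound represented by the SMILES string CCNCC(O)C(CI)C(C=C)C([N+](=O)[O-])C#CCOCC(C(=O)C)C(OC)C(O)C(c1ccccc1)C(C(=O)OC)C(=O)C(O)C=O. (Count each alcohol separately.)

3

C–N–C with sp³ carbons and no adjacent C=O → amine (secondary).
–OH on an sp³ carbon → alcohol (secondary).
pendant –CH2X: halogen on sp³ carbon → alkyl halide.
pendant –CH=CH2: C=C double bond → alkene.
–NO2 on an sp³ carbon → nitro (the N=O is not a carbonyl).
C≡C triple bond → alkyne.
C–O–C with sp³ carbons on both sides and no adjacent C=O → ether.
pendant –COCH3: carbonyl C bonded to two carbons → ketone.
pendant –OCH3: C–O–C with sp³ C, no adjacent C=O → ether.
–OH on an sp³ carbon → alcohol (secondary).
pendant –C6H5: benzene ring → arene.
pendant –COOCH3: carbonyl C bonded to C and –OCH3 → ester.
–C(=O)– with carbon on both sides → ketone.
–OH on an sp³ carbon → alcohol (secondary).
terminal –CHO: carbonyl C bonded to H and C → aldehyde.
Alcohol appears at: CH(OH), CH(OH), CH(OH) → 3.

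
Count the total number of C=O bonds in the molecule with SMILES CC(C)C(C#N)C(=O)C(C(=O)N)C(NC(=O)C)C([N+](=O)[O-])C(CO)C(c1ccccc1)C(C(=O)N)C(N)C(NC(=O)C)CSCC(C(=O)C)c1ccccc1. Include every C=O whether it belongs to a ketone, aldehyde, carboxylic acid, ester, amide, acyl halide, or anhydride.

6

CO: ketone, 1 C=O (running total 1).
CH(CONH2): amide, 1 C=O (running total 2).
CH(NHCOCH3): amide, 1 C=O (running total 3).
CH(CONH2): amide, 1 C=O (running total 4).
CH(NHCOCH3): amide, 1 C=O (running total 5).
CH(COCH3): ketone, 1 C=O (running total 6).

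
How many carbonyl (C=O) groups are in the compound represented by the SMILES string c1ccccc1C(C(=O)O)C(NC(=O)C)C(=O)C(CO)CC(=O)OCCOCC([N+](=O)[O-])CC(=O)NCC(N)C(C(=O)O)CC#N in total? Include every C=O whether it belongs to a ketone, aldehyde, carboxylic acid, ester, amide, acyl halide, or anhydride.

CH(COOH): carboxylic acid, 1 C=O (running total 1).
CH(NHCOCH3): amide, 1 C=O (running total 2).
CO: ketone, 1 C=O (running total 3).
CH2COOCH2: ester, 1 C=O (running total 4).
CH2CONHCH2: amide, 1 C=O (running total 5).
CH(COOH): carboxylic acid, 1 C=O (running total 6).

6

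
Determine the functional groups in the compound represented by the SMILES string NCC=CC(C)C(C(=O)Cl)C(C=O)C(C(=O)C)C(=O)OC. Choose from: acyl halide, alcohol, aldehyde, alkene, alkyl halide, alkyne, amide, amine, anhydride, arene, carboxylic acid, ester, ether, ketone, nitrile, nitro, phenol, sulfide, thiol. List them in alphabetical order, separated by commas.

Reading the structure from left to right:
  H2NCH2: –NH2 on an sp³ carbon with no adjacent C=O → amine.
  CH=CH: C=C double bond → alkene.
  CH(COCl): pendant –C(=O)X: carbonyl C bonded to C and halogen → acyl halide.
  CH(CHO): pendant –CHO: carbonyl C bonded to C and H → aldehyde.
  CH(COCH3): pendant –COCH3: carbonyl C bonded to two carbons → ketone.
  COOCH3: –C(=O)OCH3: carbonyl C bonded to C and to –OCH3 → ester (not ketone + ether).

acyl halide, aldehyde, alkene, amine, ester, ketone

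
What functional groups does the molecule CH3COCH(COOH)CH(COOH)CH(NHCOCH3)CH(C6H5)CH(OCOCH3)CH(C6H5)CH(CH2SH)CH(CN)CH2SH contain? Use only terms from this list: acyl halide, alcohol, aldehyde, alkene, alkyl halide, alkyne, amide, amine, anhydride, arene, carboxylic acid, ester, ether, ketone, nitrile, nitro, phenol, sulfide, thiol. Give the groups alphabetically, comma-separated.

Working along the chain:
  CO: –C(=O)– with carbon on both sides → ketone.
  CH(COOH): pendant –COOH: carbonyl C bonded to C and –OH → carboxylic acid.
  CH(COOH): pendant –COOH: carbonyl C bonded to C and –OH → carboxylic acid.
  CH(NHCOCH3): pendant –NHC(=O)CH3: N bonded to a carbonyl → amide (not amine).
  CH(C6H5): pendant –C6H5: benzene ring → arene.
  CH(OCOCH3): pendant –OC(=O)CH3: an acyloxy group → ester.
  CH(C6H5): pendant –C6H5: benzene ring → arene.
  CH(CH2SH): pendant –CH2SH → thiol.
  CH(CN): pendant –C≡N: nitrile.
  CH2SH: –SH on an sp³ carbon → thiol.

amide, arene, carboxylic acid, ester, ketone, nitrile, thiol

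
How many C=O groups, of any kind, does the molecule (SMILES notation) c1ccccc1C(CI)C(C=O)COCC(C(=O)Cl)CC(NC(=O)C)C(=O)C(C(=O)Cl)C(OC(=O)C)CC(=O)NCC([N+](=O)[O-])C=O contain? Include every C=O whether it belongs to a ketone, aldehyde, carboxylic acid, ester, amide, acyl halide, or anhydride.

8

CH(CHO): aldehyde, 1 C=O (running total 1).
CH(COCl): acyl halide, 1 C=O (running total 2).
CH(NHCOCH3): amide, 1 C=O (running total 3).
CO: ketone, 1 C=O (running total 4).
CH(COCl): acyl halide, 1 C=O (running total 5).
CH(OCOCH3): ester, 1 C=O (running total 6).
CH2CONHCH2: amide, 1 C=O (running total 7).
CHO: aldehyde, 1 C=O (running total 8).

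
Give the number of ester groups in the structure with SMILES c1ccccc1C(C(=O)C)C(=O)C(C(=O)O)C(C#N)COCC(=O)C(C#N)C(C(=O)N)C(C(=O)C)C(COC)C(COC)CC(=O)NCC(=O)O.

Reading the structure from left to right:
  C6H5: C6H5– phenyl ring → arene.
  CH(COCH3): pendant –COCH3: carbonyl C bonded to two carbons → ketone.
  CO: –C(=O)– with carbon on both sides → ketone.
  CH(COOH): pendant –COOH: carbonyl C bonded to C and –OH → carboxylic acid.
  CH(CN): pendant –C≡N: nitrile.
  CH2OCH2: C–O–C with sp³ carbons on both sides and no adjacent C=O → ether.
  CO: –C(=O)– with carbon on both sides → ketone.
  CH(CN): pendant –C≡N: nitrile.
  CH(CONH2): pendant –CONH2: carbonyl C bonded to C and N → amide.
  CH(COCH3): pendant –COCH3: carbonyl C bonded to two carbons → ketone.
  CH(CH2OCH3): pendant –CH2OCH3: C–O–C linkage → ether.
  CH(CH2OCH3): pendant –CH2OCH3: C–O–C linkage → ether.
  CH2CONHCH2: –C(=O)–N– linkage → amide (the N is not an amine).
  COOH: –COOH: carbonyl C bonded to –OH and C → carboxylic acid (the –OH is not a separate alcohol).
No segment is a ester: CH(COCH3) is ketone, not ester; CO is ketone, not ester; CH(COOH) is carboxylic acid, not ester. → 0.

0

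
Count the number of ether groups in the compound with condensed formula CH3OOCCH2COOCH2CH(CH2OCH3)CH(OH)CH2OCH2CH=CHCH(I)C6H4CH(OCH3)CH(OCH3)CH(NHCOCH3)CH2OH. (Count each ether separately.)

CH3O–C(=O)–: carbonyl C bonded to C and to –OCH3 → ester (not ketone + ether).
–C(=O)–O–C with C on the carbonyl side → ester.
pendant –CH2OCH3: C–O–C linkage → ether.
–OH on an sp³ carbon → alcohol (secondary).
C–O–C with sp³ carbons on both sides and no adjacent C=O → ether.
C=C double bond → alkene.
halogen on an sp³ carbon → alkyl halide.
para-disubstituted benzene ring → arene.
pendant –OCH3: C–O–C with sp³ C, no adjacent C=O → ether.
pendant –OCH3: C–O–C with sp³ C, no adjacent C=O → ether.
pendant –NHC(=O)CH3: N bonded to a carbonyl → amide (not amine).
–OH on an sp³ carbon → alcohol.
Ether appears at: CH(CH2OCH3), CH2OCH2, CH(OCH3), CH(OCH3) → 4.

4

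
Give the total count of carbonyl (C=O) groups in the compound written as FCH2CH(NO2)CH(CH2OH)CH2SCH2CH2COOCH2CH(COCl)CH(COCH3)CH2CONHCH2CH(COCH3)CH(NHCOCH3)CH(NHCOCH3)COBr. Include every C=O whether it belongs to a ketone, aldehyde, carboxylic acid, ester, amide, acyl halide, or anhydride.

CH2COOCH2: ester, 1 C=O (running total 1).
CH(COCl): acyl halide, 1 C=O (running total 2).
CH(COCH3): ketone, 1 C=O (running total 3).
CH2CONHCH2: amide, 1 C=O (running total 4).
CH(COCH3): ketone, 1 C=O (running total 5).
CH(NHCOCH3): amide, 1 C=O (running total 6).
CH(NHCOCH3): amide, 1 C=O (running total 7).
COBr: acyl halide, 1 C=O (running total 8).

8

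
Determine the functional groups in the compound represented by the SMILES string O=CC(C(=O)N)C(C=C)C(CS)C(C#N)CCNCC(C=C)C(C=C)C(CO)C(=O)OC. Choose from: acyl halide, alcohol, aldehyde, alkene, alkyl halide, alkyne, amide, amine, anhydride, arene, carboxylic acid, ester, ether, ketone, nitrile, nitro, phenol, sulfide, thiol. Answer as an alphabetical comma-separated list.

Reading the structure from left to right:
  OHC: terminal –CHO: carbonyl C bonded to H and C → aldehyde.
  CH(CONH2): pendant –CONH2: carbonyl C bonded to C and N → amide.
  CH(CH=CH2): pendant –CH=CH2: C=C double bond → alkene.
  CH(CH2SH): pendant –CH2SH → thiol.
  CH(CN): pendant –C≡N: nitrile.
  CH2NHCH2: C–N–C with sp³ carbons and no adjacent C=O → amine (secondary).
  CH(CH=CH2): pendant –CH=CH2: C=C double bond → alkene.
  CH(CH=CH2): pendant –CH=CH2: C=C double bond → alkene.
  CH(CH2OH): pendant –CH2OH on an sp³ backbone C → alcohol.
  COOCH3: –C(=O)OCH3: carbonyl C bonded to C and to –OCH3 → ester (not ketone + ether).

alcohol, aldehyde, alkene, amide, amine, ester, nitrile, thiol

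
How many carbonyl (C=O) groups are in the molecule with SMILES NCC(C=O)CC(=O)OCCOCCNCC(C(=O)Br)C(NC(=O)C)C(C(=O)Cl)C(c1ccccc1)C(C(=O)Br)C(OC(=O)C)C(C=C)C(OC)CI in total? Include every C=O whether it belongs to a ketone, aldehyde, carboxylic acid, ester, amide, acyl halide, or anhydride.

CH(CHO): aldehyde, 1 C=O (running total 1).
CH2COOCH2: ester, 1 C=O (running total 2).
CH(COBr): acyl halide, 1 C=O (running total 3).
CH(NHCOCH3): amide, 1 C=O (running total 4).
CH(COCl): acyl halide, 1 C=O (running total 5).
CH(COBr): acyl halide, 1 C=O (running total 6).
CH(OCOCH3): ester, 1 C=O (running total 7).

7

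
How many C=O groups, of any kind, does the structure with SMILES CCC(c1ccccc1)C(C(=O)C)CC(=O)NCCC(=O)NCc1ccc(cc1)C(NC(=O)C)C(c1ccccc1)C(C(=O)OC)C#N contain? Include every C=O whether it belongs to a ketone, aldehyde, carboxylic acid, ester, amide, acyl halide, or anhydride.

CH(COCH3): ketone, 1 C=O (running total 1).
CH2CONHCH2: amide, 1 C=O (running total 2).
CH2CONHCH2: amide, 1 C=O (running total 3).
CH(NHCOCH3): amide, 1 C=O (running total 4).
CH(COOCH3): ester, 1 C=O (running total 5).

5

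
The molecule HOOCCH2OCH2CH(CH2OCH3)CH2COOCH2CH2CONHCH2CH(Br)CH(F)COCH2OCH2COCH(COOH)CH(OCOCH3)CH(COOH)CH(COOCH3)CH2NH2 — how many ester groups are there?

3

Working along the chain:
  HOOC: –COOH: carbonyl C bonded to –OH and C → carboxylic acid (the –OH is not a separate alcohol).
  CH2OCH2: C–O–C with sp³ carbons on both sides and no adjacent C=O → ether.
  CH(CH2OCH3): pendant –CH2OCH3: C–O–C linkage → ether.
  CH2COOCH2: –C(=O)–O–C with C on the carbonyl side → ester.
  CH2CONHCH2: –C(=O)–N– linkage → amide (the N is not an amine).
  CH(Br): halogen on an sp³ carbon → alkyl halide.
  CH(F): halogen on an sp³ carbon → alkyl halide.
  CO: –C(=O)– with carbon on both sides → ketone.
  CH2OCH2: C–O–C with sp³ carbons on both sides and no adjacent C=O → ether.
  CO: –C(=O)– with carbon on both sides → ketone.
  CH(COOH): pendant –COOH: carbonyl C bonded to C and –OH → carboxylic acid.
  CH(OCOCH3): pendant –OC(=O)CH3: an acyloxy group → ester.
  CH(COOH): pendant –COOH: carbonyl C bonded to C and –OH → carboxylic acid.
  CH(COOCH3): pendant –COOCH3: carbonyl C bonded to C and –OCH3 → ester.
  CH2NH2: –NH2 on an sp³ carbon with no adjacent C=O → amine.
Ester appears at: CH2COOCH2, CH(OCOCH3), CH(COOCH3) → 3.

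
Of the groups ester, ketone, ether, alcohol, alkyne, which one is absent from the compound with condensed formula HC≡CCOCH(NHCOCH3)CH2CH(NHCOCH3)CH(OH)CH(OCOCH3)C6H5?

ether

ketone: present (CO — –C(=O)– with carbon on both sides → ketone).
ester: present (CH(OCOCH3) — pendant –OC(=O)CH3: an acyloxy group → ester).
alkyne: present (HC≡C — C≡C triple bond → alkyne).
alcohol: present (CH(OH) — –OH on an sp³ carbon → alcohol (secondary)).
ether: absent. In CH(OCOCH3), the C–O–C oxygen is adjacent to a C=O, so it belongs to an ester, not an ether.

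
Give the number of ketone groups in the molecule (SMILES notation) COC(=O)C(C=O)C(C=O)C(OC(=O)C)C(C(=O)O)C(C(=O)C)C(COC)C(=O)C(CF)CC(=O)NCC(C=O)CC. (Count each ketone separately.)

2

CH3O–C(=O)–: carbonyl C bonded to C and to –OCH3 → ester (not ketone + ether).
pendant –CHO: carbonyl C bonded to C and H → aldehyde.
pendant –CHO: carbonyl C bonded to C and H → aldehyde.
pendant –OC(=O)CH3: an acyloxy group → ester.
pendant –COOH: carbonyl C bonded to C and –OH → carboxylic acid.
pendant –COCH3: carbonyl C bonded to two carbons → ketone.
pendant –CH2OCH3: C–O–C linkage → ether.
–C(=O)– with carbon on both sides → ketone.
pendant –CH2X: halogen on sp³ carbon → alkyl halide.
–C(=O)–N– linkage → amide (the N is not an amine).
pendant –CHO: carbonyl C bonded to C and H → aldehyde.
Ketone appears at: CH(COCH3), CO → 2.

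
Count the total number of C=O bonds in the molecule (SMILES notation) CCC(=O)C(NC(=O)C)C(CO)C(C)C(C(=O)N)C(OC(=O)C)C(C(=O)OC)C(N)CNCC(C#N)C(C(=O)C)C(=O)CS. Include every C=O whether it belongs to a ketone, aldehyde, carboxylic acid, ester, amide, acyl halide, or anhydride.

CO: ketone, 1 C=O (running total 1).
CH(NHCOCH3): amide, 1 C=O (running total 2).
CH(CONH2): amide, 1 C=O (running total 3).
CH(OCOCH3): ester, 1 C=O (running total 4).
CH(COOCH3): ester, 1 C=O (running total 5).
CH(COCH3): ketone, 1 C=O (running total 6).
CO: ketone, 1 C=O (running total 7).

7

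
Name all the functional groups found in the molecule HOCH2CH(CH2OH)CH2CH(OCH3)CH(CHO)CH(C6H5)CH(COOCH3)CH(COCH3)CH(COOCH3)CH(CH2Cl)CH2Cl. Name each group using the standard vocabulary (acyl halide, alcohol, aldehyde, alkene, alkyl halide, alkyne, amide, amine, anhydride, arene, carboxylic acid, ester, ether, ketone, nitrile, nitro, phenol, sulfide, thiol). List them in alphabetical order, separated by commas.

alcohol, aldehyde, alkyl halide, arene, ester, ether, ketone

Working along the chain:
  HOCH2: HO– on an sp³ carbon → alcohol.
  CH(CH2OH): pendant –CH2OH on an sp³ backbone C → alcohol.
  CH(OCH3): pendant –OCH3: C–O–C with sp³ C, no adjacent C=O → ether.
  CH(CHO): pendant –CHO: carbonyl C bonded to C and H → aldehyde.
  CH(C6H5): pendant –C6H5: benzene ring → arene.
  CH(COOCH3): pendant –COOCH3: carbonyl C bonded to C and –OCH3 → ester.
  CH(COCH3): pendant –COCH3: carbonyl C bonded to two carbons → ketone.
  CH(COOCH3): pendant –COOCH3: carbonyl C bonded to C and –OCH3 → ester.
  CH(CH2Cl): pendant –CH2X: halogen on sp³ carbon → alkyl halide.
  CH2Cl: halogen on an sp³ carbon → alkyl halide.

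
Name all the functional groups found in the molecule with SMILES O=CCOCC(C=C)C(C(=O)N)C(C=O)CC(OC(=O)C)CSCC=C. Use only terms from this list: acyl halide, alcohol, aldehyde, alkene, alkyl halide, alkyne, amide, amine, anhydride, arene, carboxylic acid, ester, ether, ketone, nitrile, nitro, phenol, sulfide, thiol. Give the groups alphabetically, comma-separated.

Taking each segment in turn:
  OHC: terminal –CHO: carbonyl C bonded to H and C → aldehyde.
  CH2OCH2: C–O–C with sp³ carbons on both sides and no adjacent C=O → ether.
  CH(CH=CH2): pendant –CH=CH2: C=C double bond → alkene.
  CH(CONH2): pendant –CONH2: carbonyl C bonded to C and N → amide.
  CH(CHO): pendant –CHO: carbonyl C bonded to C and H → aldehyde.
  CH(OCOCH3): pendant –OC(=O)CH3: an acyloxy group → ester.
  CH2SCH2: C–S–C linkage → sulfide (thioether).
  CH=CH2: C=C double bond → alkene.

aldehyde, alkene, amide, ester, ether, sulfide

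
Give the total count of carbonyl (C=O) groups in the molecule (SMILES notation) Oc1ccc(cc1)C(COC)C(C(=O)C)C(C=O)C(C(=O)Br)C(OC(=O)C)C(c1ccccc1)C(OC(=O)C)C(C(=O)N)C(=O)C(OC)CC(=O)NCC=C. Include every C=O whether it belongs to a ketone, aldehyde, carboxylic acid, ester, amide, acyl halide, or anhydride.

CH(COCH3): ketone, 1 C=O (running total 1).
CH(CHO): aldehyde, 1 C=O (running total 2).
CH(COBr): acyl halide, 1 C=O (running total 3).
CH(OCOCH3): ester, 1 C=O (running total 4).
CH(OCOCH3): ester, 1 C=O (running total 5).
CH(CONH2): amide, 1 C=O (running total 6).
CO: ketone, 1 C=O (running total 7).
CH2CONHCH2: amide, 1 C=O (running total 8).

8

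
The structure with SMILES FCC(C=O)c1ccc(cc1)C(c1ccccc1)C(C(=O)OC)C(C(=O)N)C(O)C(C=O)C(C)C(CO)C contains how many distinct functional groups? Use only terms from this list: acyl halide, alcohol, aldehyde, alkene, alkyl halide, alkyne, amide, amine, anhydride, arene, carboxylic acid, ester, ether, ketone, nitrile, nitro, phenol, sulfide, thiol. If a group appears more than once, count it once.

Reading the structure from left to right:
  FCH2: halogen on an sp³ carbon → alkyl halide.
  CH(CHO): pendant –CHO: carbonyl C bonded to C and H → aldehyde.
  C6H4: para-disubstituted benzene ring → arene.
  CH(C6H5): pendant –C6H5: benzene ring → arene.
  CH(COOCH3): pendant –COOCH3: carbonyl C bonded to C and –OCH3 → ester.
  CH(CONH2): pendant –CONH2: carbonyl C bonded to C and N → amide.
  CH(OH): –OH on an sp³ carbon → alcohol (secondary).
  CH(CHO): pendant –CHO: carbonyl C bonded to C and H → aldehyde.
  CH(CH2OH): pendant –CH2OH on an sp³ backbone C → alcohol.
Distinct types present: alcohol, aldehyde, alkyl halide, amide, arene, ester.

6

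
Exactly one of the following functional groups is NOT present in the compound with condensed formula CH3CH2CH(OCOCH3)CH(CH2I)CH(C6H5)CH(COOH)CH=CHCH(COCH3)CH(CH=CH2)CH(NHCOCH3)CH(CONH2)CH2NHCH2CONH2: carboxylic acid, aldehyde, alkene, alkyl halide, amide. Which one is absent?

aldehyde

amide: present (CH(NHCOCH3) — pendant –NHC(=O)CH3: N bonded to a carbonyl → amide (not amine)).
alkene: present (CH=CH — C=C double bond → alkene).
alkyl halide: present (CH(CH2I) — pendant –CH2X: halogen on sp³ carbon → alkyl halide).
carboxylic acid: present (CH(COOH) — pendant –COOH: carbonyl C bonded to C and –OH → carboxylic acid).
aldehyde: absent. In CH(COCH3), the carbonyl carbon is bonded to two carbons, so it is a ketone, not an aldehyde. In CH(COOH), the carbonyl carbon bears –OH, not –H, so it is a carboxylic acid.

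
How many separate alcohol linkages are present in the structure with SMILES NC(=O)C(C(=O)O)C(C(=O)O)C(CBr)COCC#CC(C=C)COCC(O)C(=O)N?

Taking each segment in turn:
  H2NCO: –C(=O)NH2: carbonyl C bonded to C and to N → amide (the N is not a separate amine).
  CH(COOH): pendant –COOH: carbonyl C bonded to C and –OH → carboxylic acid.
  CH(COOH): pendant –COOH: carbonyl C bonded to C and –OH → carboxylic acid.
  CH(CH2Br): pendant –CH2X: halogen on sp³ carbon → alkyl halide.
  CH2OCH2: C–O–C with sp³ carbons on both sides and no adjacent C=O → ether.
  C≡C: C≡C triple bond → alkyne.
  CH(CH=CH2): pendant –CH=CH2: C=C double bond → alkene.
  CH2OCH2: C–O–C with sp³ carbons on both sides and no adjacent C=O → ether.
  CH(OH): –OH on an sp³ carbon → alcohol (secondary).
  CONH2: –C(=O)NH2: carbonyl C bonded to C and to N → amide (the N is not a separate amine).
Alcohol appears at: CH(OH) → 1.

1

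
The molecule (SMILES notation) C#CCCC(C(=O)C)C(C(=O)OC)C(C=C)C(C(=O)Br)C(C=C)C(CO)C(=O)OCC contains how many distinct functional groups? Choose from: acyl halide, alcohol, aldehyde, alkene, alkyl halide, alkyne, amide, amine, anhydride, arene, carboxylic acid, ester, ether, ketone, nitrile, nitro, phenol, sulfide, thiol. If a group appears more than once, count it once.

6

Reading the structure from left to right:
  HC≡C: C≡C triple bond → alkyne.
  CH(COCH3): pendant –COCH3: carbonyl C bonded to two carbons → ketone.
  CH(COOCH3): pendant –COOCH3: carbonyl C bonded to C and –OCH3 → ester.
  CH(CH=CH2): pendant –CH=CH2: C=C double bond → alkene.
  CH(COBr): pendant –C(=O)X: carbonyl C bonded to C and halogen → acyl halide.
  CH(CH=CH2): pendant –CH=CH2: C=C double bond → alkene.
  CH(CH2OH): pendant –CH2OH on an sp³ backbone C → alcohol.
  COOCH2CH3: –C(=O)OCH2CH3: carbonyl C bonded to C and to –OEt → ester.
Distinct types present: acyl halide, alcohol, alkene, alkyne, ester, ketone.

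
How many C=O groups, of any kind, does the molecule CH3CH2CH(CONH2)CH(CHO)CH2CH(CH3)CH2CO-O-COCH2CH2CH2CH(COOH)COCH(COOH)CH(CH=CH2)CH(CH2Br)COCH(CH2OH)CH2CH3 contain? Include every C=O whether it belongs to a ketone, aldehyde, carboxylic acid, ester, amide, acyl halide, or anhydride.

CH(CONH2): amide, 1 C=O (running total 1).
CH(CHO): aldehyde, 1 C=O (running total 2).
CH2CO-O-COCH2: anhydride, 2 C=O (running total 4).
CH(COOH): carboxylic acid, 1 C=O (running total 5).
CO: ketone, 1 C=O (running total 6).
CH(COOH): carboxylic acid, 1 C=O (running total 7).
CO: ketone, 1 C=O (running total 8).

8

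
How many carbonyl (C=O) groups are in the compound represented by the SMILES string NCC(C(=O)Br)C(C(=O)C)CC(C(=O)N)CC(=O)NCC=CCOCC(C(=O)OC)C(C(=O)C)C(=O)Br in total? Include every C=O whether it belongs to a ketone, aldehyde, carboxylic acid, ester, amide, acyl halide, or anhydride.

CH(COBr): acyl halide, 1 C=O (running total 1).
CH(COCH3): ketone, 1 C=O (running total 2).
CH(CONH2): amide, 1 C=O (running total 3).
CH2CONHCH2: amide, 1 C=O (running total 4).
CH(COOCH3): ester, 1 C=O (running total 5).
CH(COCH3): ketone, 1 C=O (running total 6).
COBr: acyl halide, 1 C=O (running total 7).

7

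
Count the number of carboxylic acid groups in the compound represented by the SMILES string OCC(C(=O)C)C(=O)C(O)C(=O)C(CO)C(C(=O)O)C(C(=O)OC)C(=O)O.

2

HO– on an sp³ carbon → alcohol.
pendant –COCH3: carbonyl C bonded to two carbons → ketone.
–C(=O)– with carbon on both sides → ketone.
–OH on an sp³ carbon → alcohol (secondary).
–C(=O)– with carbon on both sides → ketone.
pendant –CH2OH on an sp³ backbone C → alcohol.
pendant –COOH: carbonyl C bonded to C and –OH → carboxylic acid.
pendant –COOCH3: carbonyl C bonded to C and –OCH3 → ester.
–COOH: carbonyl C bonded to –OH and C → carboxylic acid (the –OH is not a separate alcohol).
Carboxylic acid appears at: CH(COOH), COOH → 2.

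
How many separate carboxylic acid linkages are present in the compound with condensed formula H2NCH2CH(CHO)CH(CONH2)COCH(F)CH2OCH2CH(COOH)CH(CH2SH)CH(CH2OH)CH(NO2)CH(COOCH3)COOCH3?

–NH2 on an sp³ carbon with no adjacent C=O → amine.
pendant –CHO: carbonyl C bonded to C and H → aldehyde.
pendant –CONH2: carbonyl C bonded to C and N → amide.
–C(=O)– with carbon on both sides → ketone.
halogen on an sp³ carbon → alkyl halide.
C–O–C with sp³ carbons on both sides and no adjacent C=O → ether.
pendant –COOH: carbonyl C bonded to C and –OH → carboxylic acid.
pendant –CH2SH → thiol.
pendant –CH2OH on an sp³ backbone C → alcohol.
–NO2 on an sp³ carbon → nitro (the N=O is not a carbonyl).
pendant –COOCH3: carbonyl C bonded to C and –OCH3 → ester.
–C(=O)OCH3: carbonyl C bonded to C and to –OCH3 → ester (not ketone + ether).
Carboxylic acid appears at: CH(COOH) → 1.

1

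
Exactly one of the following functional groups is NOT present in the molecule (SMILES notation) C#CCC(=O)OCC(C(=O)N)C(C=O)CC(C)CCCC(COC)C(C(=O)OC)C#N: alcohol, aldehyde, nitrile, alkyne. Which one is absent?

alkyne: present (HC≡C — C≡C triple bond → alkyne).
nitrile: present (CN — –C≡N: carbon triple-bonded to nitrogen → nitrile).
aldehyde: present (CH(CHO) — pendant –CHO: carbonyl C bonded to C and H → aldehyde).
alcohol: no segment matches this pattern.

alcohol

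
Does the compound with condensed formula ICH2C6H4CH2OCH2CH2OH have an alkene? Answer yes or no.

Working along the chain:
  ICH2: halogen on an sp³ carbon → alkyl halide.
  C6H4: para-disubstituted benzene ring → arene.
  CH2OCH2: C–O–C with sp³ carbons on both sides and no adjacent C=O → ether.
  CH2OH: –OH on an sp³ carbon → alcohol.
In C6H4, the C=C units are part of an aromatic ring, which is an arene, not an isolated alkene.
The groups actually present are: alcohol, alkyl halide, arene, ether.

no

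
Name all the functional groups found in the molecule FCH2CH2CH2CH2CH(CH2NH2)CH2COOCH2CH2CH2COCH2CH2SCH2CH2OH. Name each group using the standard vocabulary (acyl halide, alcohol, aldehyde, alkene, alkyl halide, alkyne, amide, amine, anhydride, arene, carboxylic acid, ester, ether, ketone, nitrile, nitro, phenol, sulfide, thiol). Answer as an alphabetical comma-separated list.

halogen on an sp³ carbon → alkyl halide.
pendant –CH2NH2: N on sp³ C, no adjacent C=O → amine.
–C(=O)–O–C with C on the carbonyl side → ester.
–C(=O)– with carbon on both sides → ketone.
C–S–C linkage → sulfide (thioether).
–OH on an sp³ carbon → alcohol.

alcohol, alkyl halide, amine, ester, ketone, sulfide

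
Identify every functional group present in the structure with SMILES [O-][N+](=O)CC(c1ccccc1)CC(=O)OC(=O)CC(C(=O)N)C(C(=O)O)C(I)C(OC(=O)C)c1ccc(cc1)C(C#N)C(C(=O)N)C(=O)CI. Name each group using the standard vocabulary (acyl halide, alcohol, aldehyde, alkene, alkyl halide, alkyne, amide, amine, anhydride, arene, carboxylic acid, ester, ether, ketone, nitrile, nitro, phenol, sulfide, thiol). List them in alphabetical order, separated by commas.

alkyl halide, amide, anhydride, arene, carboxylic acid, ester, ketone, nitrile, nitro

Working along the chain:
  O2NCH2: –NO2 on carbon → nitro group.
  CH(C6H5): pendant –C6H5: benzene ring → arene.
  CH2CO-O-COCH2: two acyl groups sharing one oxygen, –C(=O)–O–C(=O)– → anhydride.
  CH(CONH2): pendant –CONH2: carbonyl C bonded to C and N → amide.
  CH(COOH): pendant –COOH: carbonyl C bonded to C and –OH → carboxylic acid.
  CH(I): halogen on an sp³ carbon → alkyl halide.
  CH(OCOCH3): pendant –OC(=O)CH3: an acyloxy group → ester.
  C6H4: para-disubstituted benzene ring → arene.
  CH(CN): pendant –C≡N: nitrile.
  CH(CONH2): pendant –CONH2: carbonyl C bonded to C and N → amide.
  CO: –C(=O)– with carbon on both sides → ketone.
  CH2I: halogen on an sp³ carbon → alkyl halide.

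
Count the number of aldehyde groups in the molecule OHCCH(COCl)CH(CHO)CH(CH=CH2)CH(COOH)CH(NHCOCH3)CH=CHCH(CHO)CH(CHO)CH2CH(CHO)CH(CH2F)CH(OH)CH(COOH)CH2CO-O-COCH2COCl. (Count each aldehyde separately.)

5

Working along the chain:
  OHC: terminal –CHO: carbonyl C bonded to H and C → aldehyde.
  CH(COCl): pendant –C(=O)X: carbonyl C bonded to C and halogen → acyl halide.
  CH(CHO): pendant –CHO: carbonyl C bonded to C and H → aldehyde.
  CH(CH=CH2): pendant –CH=CH2: C=C double bond → alkene.
  CH(COOH): pendant –COOH: carbonyl C bonded to C and –OH → carboxylic acid.
  CH(NHCOCH3): pendant –NHC(=O)CH3: N bonded to a carbonyl → amide (not amine).
  CH=CH: C=C double bond → alkene.
  CH(CHO): pendant –CHO: carbonyl C bonded to C and H → aldehyde.
  CH(CHO): pendant –CHO: carbonyl C bonded to C and H → aldehyde.
  CH(CHO): pendant –CHO: carbonyl C bonded to C and H → aldehyde.
  CH(CH2F): pendant –CH2X: halogen on sp³ carbon → alkyl halide.
  CH(OH): –OH on an sp³ carbon → alcohol (secondary).
  CH(COOH): pendant –COOH: carbonyl C bonded to C and –OH → carboxylic acid.
  CH2CO-O-COCH2: two acyl groups sharing one oxygen, –C(=O)–O–C(=O)– → anhydride.
  COCl: –C(=O)Cl: carbonyl C bonded to C and to a halogen → acyl halide (not alkyl halide).
Aldehyde appears at: OHC, CH(CHO), CH(CHO), CH(CHO), CH(CHO) → 5.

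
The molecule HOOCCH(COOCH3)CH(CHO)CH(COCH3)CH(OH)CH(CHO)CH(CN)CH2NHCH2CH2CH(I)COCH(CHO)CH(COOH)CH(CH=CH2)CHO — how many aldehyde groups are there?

Working along the chain:
  HOOC: –COOH: carbonyl C bonded to –OH and C → carboxylic acid (the –OH is not a separate alcohol).
  CH(COOCH3): pendant –COOCH3: carbonyl C bonded to C and –OCH3 → ester.
  CH(CHO): pendant –CHO: carbonyl C bonded to C and H → aldehyde.
  CH(COCH3): pendant –COCH3: carbonyl C bonded to two carbons → ketone.
  CH(OH): –OH on an sp³ carbon → alcohol (secondary).
  CH(CHO): pendant –CHO: carbonyl C bonded to C and H → aldehyde.
  CH(CN): pendant –C≡N: nitrile.
  CH2NHCH2: C–N–C with sp³ carbons and no adjacent C=O → amine (secondary).
  CH(I): halogen on an sp³ carbon → alkyl halide.
  CO: –C(=O)– with carbon on both sides → ketone.
  CH(CHO): pendant –CHO: carbonyl C bonded to C and H → aldehyde.
  CH(COOH): pendant –COOH: carbonyl C bonded to C and –OH → carboxylic acid.
  CH(CH=CH2): pendant –CH=CH2: C=C double bond → alkene.
  CHO: terminal –CHO: carbonyl C bonded to H and C → aldehyde.
Aldehyde appears at: CH(CHO), CH(CHO), CH(CHO), CHO → 4.

4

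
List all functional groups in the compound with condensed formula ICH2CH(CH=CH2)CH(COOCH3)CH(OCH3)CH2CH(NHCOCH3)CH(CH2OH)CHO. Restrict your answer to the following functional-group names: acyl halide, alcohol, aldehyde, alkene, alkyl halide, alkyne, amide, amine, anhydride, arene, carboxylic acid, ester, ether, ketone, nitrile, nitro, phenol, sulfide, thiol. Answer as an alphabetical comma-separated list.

alcohol, aldehyde, alkene, alkyl halide, amide, ester, ether

halogen on an sp³ carbon → alkyl halide.
pendant –CH=CH2: C=C double bond → alkene.
pendant –COOCH3: carbonyl C bonded to C and –OCH3 → ester.
pendant –OCH3: C–O–C with sp³ C, no adjacent C=O → ether.
pendant –NHC(=O)CH3: N bonded to a carbonyl → amide (not amine).
pendant –CH2OH on an sp³ backbone C → alcohol.
terminal –CHO: carbonyl C bonded to H and C → aldehyde.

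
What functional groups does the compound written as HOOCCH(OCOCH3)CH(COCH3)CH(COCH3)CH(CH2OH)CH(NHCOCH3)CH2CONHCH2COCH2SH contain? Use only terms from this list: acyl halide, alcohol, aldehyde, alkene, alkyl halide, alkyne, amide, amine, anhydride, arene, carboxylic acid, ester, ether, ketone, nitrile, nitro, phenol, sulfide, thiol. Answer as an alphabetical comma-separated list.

Working along the chain:
  HOOC: –COOH: carbonyl C bonded to –OH and C → carboxylic acid (the –OH is not a separate alcohol).
  CH(OCOCH3): pendant –OC(=O)CH3: an acyloxy group → ester.
  CH(COCH3): pendant –COCH3: carbonyl C bonded to two carbons → ketone.
  CH(COCH3): pendant –COCH3: carbonyl C bonded to two carbons → ketone.
  CH(CH2OH): pendant –CH2OH on an sp³ backbone C → alcohol.
  CH(NHCOCH3): pendant –NHC(=O)CH3: N bonded to a carbonyl → amide (not amine).
  CH2CONHCH2: –C(=O)–N– linkage → amide (the N is not an amine).
  CO: –C(=O)– with carbon on both sides → ketone.
  CH2SH: –SH on an sp³ carbon → thiol.

alcohol, amide, carboxylic acid, ester, ketone, thiol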